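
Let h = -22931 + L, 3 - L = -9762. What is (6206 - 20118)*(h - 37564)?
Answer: 705755760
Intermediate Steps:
L = 9765 (L = 3 - 1*(-9762) = 3 + 9762 = 9765)
h = -13166 (h = -22931 + 9765 = -13166)
(6206 - 20118)*(h - 37564) = (6206 - 20118)*(-13166 - 37564) = -13912*(-50730) = 705755760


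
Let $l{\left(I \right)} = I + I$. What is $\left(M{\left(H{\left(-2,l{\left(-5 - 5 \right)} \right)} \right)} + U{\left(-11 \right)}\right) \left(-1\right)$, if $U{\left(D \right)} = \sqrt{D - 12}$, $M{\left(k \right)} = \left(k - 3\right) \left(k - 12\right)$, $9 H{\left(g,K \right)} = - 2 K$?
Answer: $\frac{884}{81} - i \sqrt{23} \approx 10.914 - 4.7958 i$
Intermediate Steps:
$l{\left(I \right)} = 2 I$
$H{\left(g,K \right)} = - \frac{2 K}{9}$ ($H{\left(g,K \right)} = \frac{\left(-2\right) K}{9} = - \frac{2 K}{9}$)
$M{\left(k \right)} = \left(-12 + k\right) \left(-3 + k\right)$ ($M{\left(k \right)} = \left(-3 + k\right) \left(-12 + k\right) = \left(-12 + k\right) \left(-3 + k\right)$)
$U{\left(D \right)} = \sqrt{-12 + D}$
$\left(M{\left(H{\left(-2,l{\left(-5 - 5 \right)} \right)} \right)} + U{\left(-11 \right)}\right) \left(-1\right) = \left(\left(36 + \left(- \frac{2 \cdot 2 \left(-5 - 5\right)}{9}\right)^{2} - 15 \left(- \frac{2 \cdot 2 \left(-5 - 5\right)}{9}\right)\right) + \sqrt{-12 - 11}\right) \left(-1\right) = \left(\left(36 + \left(- \frac{2 \cdot 2 \left(-5 - 5\right)}{9}\right)^{2} - 15 \left(- \frac{2 \cdot 2 \left(-5 - 5\right)}{9}\right)\right) + \sqrt{-23}\right) \left(-1\right) = \left(\left(36 + \left(- \frac{2 \cdot 2 \left(-10\right)}{9}\right)^{2} - 15 \left(- \frac{2 \cdot 2 \left(-10\right)}{9}\right)\right) + i \sqrt{23}\right) \left(-1\right) = \left(\left(36 + \left(\left(- \frac{2}{9}\right) \left(-20\right)\right)^{2} - 15 \left(\left(- \frac{2}{9}\right) \left(-20\right)\right)\right) + i \sqrt{23}\right) \left(-1\right) = \left(\left(36 + \left(\frac{40}{9}\right)^{2} - \frac{200}{3}\right) + i \sqrt{23}\right) \left(-1\right) = \left(\left(36 + \frac{1600}{81} - \frac{200}{3}\right) + i \sqrt{23}\right) \left(-1\right) = \left(- \frac{884}{81} + i \sqrt{23}\right) \left(-1\right) = \frac{884}{81} - i \sqrt{23}$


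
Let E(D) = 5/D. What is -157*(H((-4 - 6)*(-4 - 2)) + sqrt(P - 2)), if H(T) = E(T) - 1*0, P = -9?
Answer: -157/12 - 157*I*sqrt(11) ≈ -13.083 - 520.71*I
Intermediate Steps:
H(T) = 5/T (H(T) = 5/T - 1*0 = 5/T + 0 = 5/T)
-157*(H((-4 - 6)*(-4 - 2)) + sqrt(P - 2)) = -157*(5/(((-4 - 6)*(-4 - 2))) + sqrt(-9 - 2)) = -157*(5/((-10*(-6))) + sqrt(-11)) = -157*(5/60 + I*sqrt(11)) = -157*(5*(1/60) + I*sqrt(11)) = -157*(1/12 + I*sqrt(11)) = -157/12 - 157*I*sqrt(11)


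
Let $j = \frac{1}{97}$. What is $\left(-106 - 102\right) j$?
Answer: $- \frac{208}{97} \approx -2.1443$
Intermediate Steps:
$j = \frac{1}{97} \approx 0.010309$
$\left(-106 - 102\right) j = \left(-106 - 102\right) \frac{1}{97} = \left(-208\right) \frac{1}{97} = - \frac{208}{97}$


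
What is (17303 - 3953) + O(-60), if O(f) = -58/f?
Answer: 400529/30 ≈ 13351.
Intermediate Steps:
(17303 - 3953) + O(-60) = (17303 - 3953) - 58/(-60) = 13350 - 58*(-1/60) = 13350 + 29/30 = 400529/30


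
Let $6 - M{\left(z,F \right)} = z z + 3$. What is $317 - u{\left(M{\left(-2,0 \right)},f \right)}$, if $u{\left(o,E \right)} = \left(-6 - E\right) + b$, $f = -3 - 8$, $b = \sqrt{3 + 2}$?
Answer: $312 - \sqrt{5} \approx 309.76$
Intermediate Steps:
$b = \sqrt{5} \approx 2.2361$
$f = -11$ ($f = -3 - 8 = -11$)
$M{\left(z,F \right)} = 3 - z^{2}$ ($M{\left(z,F \right)} = 6 - \left(z z + 3\right) = 6 - \left(z^{2} + 3\right) = 6 - \left(3 + z^{2}\right) = 3 - z^{2}$)
$u{\left(o,E \right)} = -6 + \sqrt{5} - E$ ($u{\left(o,E \right)} = \left(-6 - E\right) + \sqrt{5} = -6 + \sqrt{5} - E$)
$317 - u{\left(M{\left(-2,0 \right)},f \right)} = 317 - \left(-6 + \sqrt{5} - -11\right) = 317 - \left(-6 + \sqrt{5} + 11\right) = 317 - \left(5 + \sqrt{5}\right) = 312 - \sqrt{5}$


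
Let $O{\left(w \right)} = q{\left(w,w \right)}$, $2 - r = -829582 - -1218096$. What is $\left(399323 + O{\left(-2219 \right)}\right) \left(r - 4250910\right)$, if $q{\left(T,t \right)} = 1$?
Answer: $-1852632550728$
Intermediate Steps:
$r = -388512$ ($r = 2 - \left(-829582 - -1218096\right) = 2 - \left(-829582 + 1218096\right) = 2 - 388514 = -388512$)
$O{\left(w \right)} = 1$
$\left(399323 + O{\left(-2219 \right)}\right) \left(r - 4250910\right) = \left(399323 + 1\right) \left(-388512 - 4250910\right) = 399324 \left(-4639422\right) = -1852632550728$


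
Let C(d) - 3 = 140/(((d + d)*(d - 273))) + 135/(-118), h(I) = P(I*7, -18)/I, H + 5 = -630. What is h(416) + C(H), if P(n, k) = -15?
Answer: 1287790847/707578976 ≈ 1.8200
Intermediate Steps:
H = -635 (H = -5 - 630 = -635)
h(I) = -15/I
C(d) = 219/118 + 70/(d*(-273 + d)) (C(d) = 3 + (140/(((d + d)*(d - 273))) + 135/(-118)) = 3 + (140/(((2*d)*(-273 + d))) + 135*(-1/118)) = 3 + (140/((2*d*(-273 + d))) - 135/118) = 3 + (140*(1/(2*d*(-273 + d))) - 135/118) = 3 + (70/(d*(-273 + d)) - 135/118) = 3 + (-135/118 + 70/(d*(-273 + d))) = 219/118 + 70/(d*(-273 + d)))
h(416) + C(H) = -15/416 + (1/118)*(8260 - 59787*(-635) + 219*(-635)²)/(-635*(-273 - 635)) = -15*1/416 + (1/118)*(-1/635)*(8260 + 37964745 + 219*403225)/(-908) = -15/416 + (1/118)*(-1/635)*(-1/908)*(8260 + 37964745 + 88306275) = -15/416 + (1/118)*(-1/635)*(-1/908)*126279280 = -15/416 + 3156982/1700911 = 1287790847/707578976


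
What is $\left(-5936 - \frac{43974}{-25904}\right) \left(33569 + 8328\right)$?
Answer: $- \frac{3220248878245}{12952} \approx -2.4863 \cdot 10^{8}$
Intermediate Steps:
$\left(-5936 - \frac{43974}{-25904}\right) \left(33569 + 8328\right) = \left(-5936 - - \frac{21987}{12952}\right) 41897 = \left(-5936 + \frac{21987}{12952}\right) 41897 = \left(- \frac{76861085}{12952}\right) 41897 = - \frac{3220248878245}{12952}$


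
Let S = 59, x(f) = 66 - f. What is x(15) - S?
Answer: -8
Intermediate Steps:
x(15) - S = (66 - 1*15) - 1*59 = (66 - 15) - 59 = 51 - 59 = -8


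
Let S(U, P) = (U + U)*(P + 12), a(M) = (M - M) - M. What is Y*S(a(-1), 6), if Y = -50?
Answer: -1800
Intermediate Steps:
a(M) = -M (a(M) = 0 - M = -M)
S(U, P) = 2*U*(12 + P) (S(U, P) = (2*U)*(12 + P) = 2*U*(12 + P))
Y*S(a(-1), 6) = -100*(-1*(-1))*(12 + 6) = -100*18 = -50*36 = -1800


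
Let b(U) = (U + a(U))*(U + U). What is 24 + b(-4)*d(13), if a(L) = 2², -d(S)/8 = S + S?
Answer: 24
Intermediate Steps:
d(S) = -16*S (d(S) = -8*(S + S) = -16*S)
a(L) = 4
b(U) = 2*U*(4 + U) (b(U) = (U + 4)*(U + U) = (4 + U)*(2*U) = 2*U*(4 + U))
24 + b(-4)*d(13) = 24 + (2*(-4)*(4 - 4))*(-16*13) = 24 + (2*(-4)*0)*(-208) = 24 + 0*(-208) = 24 + 0 = 24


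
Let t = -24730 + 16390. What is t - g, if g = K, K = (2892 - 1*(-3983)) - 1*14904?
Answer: -311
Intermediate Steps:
K = -8029 (K = (2892 + 3983) - 14904 = 6875 - 14904 = -8029)
g = -8029
t = -8340
t - g = -8340 - 1*(-8029) = -8340 + 8029 = -311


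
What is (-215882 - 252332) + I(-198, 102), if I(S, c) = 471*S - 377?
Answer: -561849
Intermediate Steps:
I(S, c) = -377 + 471*S
(-215882 - 252332) + I(-198, 102) = (-215882 - 252332) + (-377 + 471*(-198)) = -468214 + (-377 - 93258) = -468214 - 93635 = -561849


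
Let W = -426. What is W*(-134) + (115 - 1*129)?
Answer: 57070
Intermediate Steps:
W*(-134) + (115 - 1*129) = -426*(-134) + (115 - 1*129) = 57084 + (115 - 129) = 57084 - 14 = 57070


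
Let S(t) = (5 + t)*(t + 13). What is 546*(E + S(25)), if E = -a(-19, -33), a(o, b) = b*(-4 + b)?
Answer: -44226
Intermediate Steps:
S(t) = (5 + t)*(13 + t)
E = -1221 (E = -(-33)*(-4 - 33) = -(-33)*(-37) = -1*1221 = -1221)
546*(E + S(25)) = 546*(-1221 + (65 + 25² + 18*25)) = 546*(-1221 + (65 + 625 + 450)) = 546*(-1221 + 1140) = 546*(-81) = -44226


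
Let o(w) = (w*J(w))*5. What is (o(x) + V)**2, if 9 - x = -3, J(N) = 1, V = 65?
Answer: 15625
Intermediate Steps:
x = 12 (x = 9 - 1*(-3) = 9 + 3 = 12)
o(w) = 5*w (o(w) = (w*1)*5 = w*5 = 5*w)
(o(x) + V)**2 = (5*12 + 65)**2 = (60 + 65)**2 = 125**2 = 15625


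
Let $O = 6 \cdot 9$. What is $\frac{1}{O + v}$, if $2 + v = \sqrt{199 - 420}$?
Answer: $\frac{4}{225} - \frac{i \sqrt{221}}{2925} \approx 0.017778 - 0.0050824 i$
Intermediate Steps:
$O = 54$
$v = -2 + i \sqrt{221}$ ($v = -2 + \sqrt{199 - 420} = -2 + \sqrt{-221} = -2 + i \sqrt{221} \approx -2.0 + 14.866 i$)
$\frac{1}{O + v} = \frac{1}{54 - \left(2 - i \sqrt{221}\right)} = \frac{1}{52 + i \sqrt{221}}$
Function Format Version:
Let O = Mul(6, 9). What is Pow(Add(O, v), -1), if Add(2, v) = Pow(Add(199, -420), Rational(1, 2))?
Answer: Add(Rational(4, 225), Mul(Rational(-1, 2925), I, Pow(221, Rational(1, 2)))) ≈ Add(0.017778, Mul(-0.0050824, I))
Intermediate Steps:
O = 54
v = Add(-2, Mul(I, Pow(221, Rational(1, 2)))) (v = Add(-2, Pow(Add(199, -420), Rational(1, 2))) = Add(-2, Pow(-221, Rational(1, 2))) = Add(-2, Mul(I, Pow(221, Rational(1, 2)))) ≈ Add(-2.0000, Mul(14.866, I)))
Pow(Add(O, v), -1) = Pow(Add(54, Add(-2, Mul(I, Pow(221, Rational(1, 2))))), -1) = Pow(Add(52, Mul(I, Pow(221, Rational(1, 2)))), -1)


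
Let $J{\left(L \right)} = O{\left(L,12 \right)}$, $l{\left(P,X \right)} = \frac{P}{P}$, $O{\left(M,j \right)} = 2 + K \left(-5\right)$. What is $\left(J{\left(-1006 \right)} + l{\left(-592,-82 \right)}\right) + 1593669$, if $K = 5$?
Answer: $1593647$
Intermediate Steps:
$O{\left(M,j \right)} = -23$ ($O{\left(M,j \right)} = 2 + 5 \left(-5\right) = 2 - 25 = -23$)
$l{\left(P,X \right)} = 1$
$J{\left(L \right)} = -23$
$\left(J{\left(-1006 \right)} + l{\left(-592,-82 \right)}\right) + 1593669 = \left(-23 + 1\right) + 1593669 = -22 + 1593669 = 1593647$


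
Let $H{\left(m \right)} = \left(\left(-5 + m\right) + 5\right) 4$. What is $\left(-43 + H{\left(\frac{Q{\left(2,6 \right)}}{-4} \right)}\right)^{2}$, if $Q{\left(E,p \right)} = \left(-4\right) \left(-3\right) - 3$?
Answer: $2704$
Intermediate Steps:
$Q{\left(E,p \right)} = 9$ ($Q{\left(E,p \right)} = 12 - 3 = 9$)
$H{\left(m \right)} = 4 m$ ($H{\left(m \right)} = m 4 = 4 m$)
$\left(-43 + H{\left(\frac{Q{\left(2,6 \right)}}{-4} \right)}\right)^{2} = \left(-43 + 4 \frac{9}{-4}\right)^{2} = \left(-43 + 4 \cdot 9 \left(- \frac{1}{4}\right)\right)^{2} = \left(-43 + 4 \left(- \frac{9}{4}\right)\right)^{2} = \left(-43 - 9\right)^{2} = \left(-52\right)^{2} = 2704$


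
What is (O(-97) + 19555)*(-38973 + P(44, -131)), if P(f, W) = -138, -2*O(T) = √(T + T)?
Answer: -764815605 + 39111*I*√194/2 ≈ -7.6482e+8 + 2.7238e+5*I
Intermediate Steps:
O(T) = -√2*√T/2 (O(T) = -√(T + T)/2 = -√2*√T/2)
(O(-97) + 19555)*(-38973 + P(44, -131)) = (-√2*√(-97)/2 + 19555)*(-38973 - 138) = (-√2*I*√97/2 + 19555)*(-39111) = (-I*√194/2 + 19555)*(-39111) = (19555 - I*√194/2)*(-39111) = -764815605 + 39111*I*√194/2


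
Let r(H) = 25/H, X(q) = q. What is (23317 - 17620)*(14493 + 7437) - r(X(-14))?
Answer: 1749092965/14 ≈ 1.2494e+8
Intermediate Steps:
(23317 - 17620)*(14493 + 7437) - r(X(-14)) = (23317 - 17620)*(14493 + 7437) - 25/(-14) = 5697*21930 - 25*(-1)/14 = 124935210 - 1*(-25/14) = 124935210 + 25/14 = 1749092965/14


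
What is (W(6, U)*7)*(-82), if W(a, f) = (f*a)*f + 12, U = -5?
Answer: -92988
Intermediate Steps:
W(a, f) = 12 + a*f² (W(a, f) = (a*f)*f + 12 = a*f² + 12 = 12 + a*f²)
(W(6, U)*7)*(-82) = ((12 + 6*(-5)²)*7)*(-82) = ((12 + 6*25)*7)*(-82) = ((12 + 150)*7)*(-82) = (162*7)*(-82) = 1134*(-82) = -92988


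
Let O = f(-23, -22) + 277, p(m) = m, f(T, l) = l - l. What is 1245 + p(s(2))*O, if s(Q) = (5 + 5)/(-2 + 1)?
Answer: -1525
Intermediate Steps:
f(T, l) = 0
s(Q) = -10 (s(Q) = 10/(-1) = 10*(-1) = -10)
O = 277 (O = 0 + 277 = 277)
1245 + p(s(2))*O = 1245 - 10*277 = 1245 - 2770 = -1525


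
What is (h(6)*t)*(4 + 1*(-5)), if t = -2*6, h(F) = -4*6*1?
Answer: -288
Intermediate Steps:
h(F) = -24 (h(F) = -24*1 = -24)
t = -12
(h(6)*t)*(4 + 1*(-5)) = (-24*(-12))*(4 + 1*(-5)) = 288*(4 - 5) = 288*(-1) = -288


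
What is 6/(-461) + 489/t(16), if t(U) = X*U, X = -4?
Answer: -225813/29504 ≈ -7.6536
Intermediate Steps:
t(U) = -4*U
6/(-461) + 489/t(16) = 6/(-461) + 489/((-4*16)) = 6*(-1/461) + 489/(-64) = -6/461 + 489*(-1/64) = -6/461 - 489/64 = -225813/29504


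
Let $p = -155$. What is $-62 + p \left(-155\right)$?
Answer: $23963$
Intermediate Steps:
$-62 + p \left(-155\right) = -62 - -24025 = -62 + 24025 = 23963$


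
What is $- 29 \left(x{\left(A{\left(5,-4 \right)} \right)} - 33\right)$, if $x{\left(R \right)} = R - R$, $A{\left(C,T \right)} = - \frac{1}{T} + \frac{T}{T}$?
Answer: $957$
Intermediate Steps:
$A{\left(C,T \right)} = 1 - \frac{1}{T}$ ($A{\left(C,T \right)} = - \frac{1}{T} + 1 = 1 - \frac{1}{T}$)
$x{\left(R \right)} = 0$
$- 29 \left(x{\left(A{\left(5,-4 \right)} \right)} - 33\right) = - 29 \left(0 - 33\right) = \left(-29\right) \left(-33\right) = 957$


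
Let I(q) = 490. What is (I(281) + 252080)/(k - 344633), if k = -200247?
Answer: -25257/54488 ≈ -0.46353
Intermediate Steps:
(I(281) + 252080)/(k - 344633) = (490 + 252080)/(-200247 - 344633) = 252570/(-544880) = 252570*(-1/544880) = -25257/54488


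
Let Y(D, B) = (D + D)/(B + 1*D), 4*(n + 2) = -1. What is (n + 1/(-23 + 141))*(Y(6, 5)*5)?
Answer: -7935/649 ≈ -12.227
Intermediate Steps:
n = -9/4 (n = -2 + (¼)*(-1) = -2 - ¼ = -9/4 ≈ -2.2500)
Y(D, B) = 2*D/(B + D) (Y(D, B) = (2*D)/(B + D) = 2*D/(B + D))
(n + 1/(-23 + 141))*(Y(6, 5)*5) = (-9/4 + 1/(-23 + 141))*((2*6/(5 + 6))*5) = (-9/4 + 1/118)*((2*6/11)*5) = (-9/4 + 1/118)*((2*6*(1/11))*5) = -1587*5/649 = -529/236*60/11 = -7935/649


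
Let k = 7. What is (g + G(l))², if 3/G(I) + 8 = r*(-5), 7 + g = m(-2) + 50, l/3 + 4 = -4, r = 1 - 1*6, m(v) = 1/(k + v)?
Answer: 13593969/7225 ≈ 1881.5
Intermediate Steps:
m(v) = 1/(7 + v)
r = -5 (r = 1 - 6 = -5)
l = -24 (l = -12 + 3*(-4) = -12 - 12 = -24)
g = 216/5 (g = -7 + (1/(7 - 2) + 50) = -7 + (1/5 + 50) = -7 + (⅕ + 50) = -7 + 251/5 = 216/5 ≈ 43.200)
G(I) = 3/17 (G(I) = 3/(-8 - 5*(-5)) = 3/(-8 + 25) = 3/17)
(g + G(l))² = (216/5 + 3/17)² = (3687/85)² = 13593969/7225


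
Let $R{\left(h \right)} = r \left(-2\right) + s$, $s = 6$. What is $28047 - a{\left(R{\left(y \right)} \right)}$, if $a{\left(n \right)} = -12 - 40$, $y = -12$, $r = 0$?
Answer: $28099$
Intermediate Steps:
$R{\left(h \right)} = 6$ ($R{\left(h \right)} = 0 \left(-2\right) + 6 = 0 + 6 = 6$)
$a{\left(n \right)} = -52$
$28047 - a{\left(R{\left(y \right)} \right)} = 28047 - -52 = 28047 + 52 = 28099$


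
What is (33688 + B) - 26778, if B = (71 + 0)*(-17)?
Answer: 5703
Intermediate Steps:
B = -1207 (B = 71*(-17) = -1207)
(33688 + B) - 26778 = (33688 - 1207) - 26778 = 32481 - 26778 = 5703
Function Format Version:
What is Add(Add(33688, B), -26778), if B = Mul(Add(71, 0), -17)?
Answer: 5703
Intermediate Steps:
B = -1207 (B = Mul(71, -17) = -1207)
Add(Add(33688, B), -26778) = Add(Add(33688, -1207), -26778) = Add(32481, -26778) = 5703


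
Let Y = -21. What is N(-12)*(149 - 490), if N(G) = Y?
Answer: 7161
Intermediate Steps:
N(G) = -21
N(-12)*(149 - 490) = -21*(149 - 490) = -21*(-341) = 7161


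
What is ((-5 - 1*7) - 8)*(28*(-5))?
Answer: 2800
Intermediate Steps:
((-5 - 1*7) - 8)*(28*(-5)) = ((-5 - 7) - 8)*(-140) = (-12 - 8)*(-140) = -20*(-140) = 2800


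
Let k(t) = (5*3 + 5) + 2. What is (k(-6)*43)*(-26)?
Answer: -24596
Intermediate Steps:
k(t) = 22 (k(t) = (15 + 5) + 2 = 20 + 2 = 22)
(k(-6)*43)*(-26) = (22*43)*(-26) = 946*(-26) = -24596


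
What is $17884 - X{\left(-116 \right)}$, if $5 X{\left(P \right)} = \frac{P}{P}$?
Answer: $\frac{89419}{5} \approx 17884.0$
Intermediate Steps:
$X{\left(P \right)} = \frac{1}{5}$ ($X{\left(P \right)} = \frac{P \frac{1}{P}}{5} = \frac{1}{5} \cdot 1 = \frac{1}{5}$)
$17884 - X{\left(-116 \right)} = 17884 - \frac{1}{5} = \frac{89419}{5}$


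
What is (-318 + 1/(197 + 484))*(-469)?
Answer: 101565233/681 ≈ 1.4914e+5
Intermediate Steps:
(-318 + 1/(197 + 484))*(-469) = (-318 + 1/681)*(-469) = -216557/681*(-469) = 101565233/681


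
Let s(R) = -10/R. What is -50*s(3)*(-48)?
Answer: -8000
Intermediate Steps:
-50*s(3)*(-48) = -(-500)/3*(-48) = -50*(-10/3)*(-48) = (500/3)*(-48) = -8000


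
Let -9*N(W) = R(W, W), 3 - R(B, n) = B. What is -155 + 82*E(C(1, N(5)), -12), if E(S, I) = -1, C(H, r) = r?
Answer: -237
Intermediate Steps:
R(B, n) = 3 - B
N(W) = -1/3 + W/9 (N(W) = -(3 - W)/9 = -1/3 + W/9)
-155 + 82*E(C(1, N(5)), -12) = -155 + 82*(-1) = -155 - 82 = -237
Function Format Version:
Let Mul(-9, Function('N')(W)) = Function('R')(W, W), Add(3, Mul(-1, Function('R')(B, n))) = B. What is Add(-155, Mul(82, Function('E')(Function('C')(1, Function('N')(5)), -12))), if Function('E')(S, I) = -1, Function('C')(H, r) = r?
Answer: -237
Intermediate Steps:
Function('R')(B, n) = Add(3, Mul(-1, B))
Function('N')(W) = Add(Rational(-1, 3), Mul(Rational(1, 9), W)) (Function('N')(W) = Mul(Rational(-1, 9), Add(3, Mul(-1, W))) = Add(Rational(-1, 3), Mul(Rational(1, 9), W)))
Add(-155, Mul(82, Function('E')(Function('C')(1, Function('N')(5)), -12))) = Add(-155, Mul(82, -1)) = Add(-155, -82) = -237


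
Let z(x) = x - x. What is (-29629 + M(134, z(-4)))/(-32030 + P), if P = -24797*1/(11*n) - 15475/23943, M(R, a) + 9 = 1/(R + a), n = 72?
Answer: 12551801989716/13578359548739 ≈ 0.92440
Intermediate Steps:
z(x) = 0
M(R, a) = -9 + 1/(R + a)
P = -201990257/6320952 (P = -24797/(72*11) - 15475/23943 = -24797/792 - 15475*1/23943 = -24797*1/792 - 15475/23943 = -24797/792 - 15475/23943 = -201990257/6320952 ≈ -31.956)
(-29629 + M(134, z(-4)))/(-32030 + P) = (-29629 + (1 - 9*134 - 9*0)/(134 + 0))/(-32030 - 201990257/6320952) = (-29629 + (1 - 1206 + 0)/134)/(-202662082817/6320952) = (-29629 + (1/134)*(-1205))*(-6320952/202662082817) = (-29629 - 1205/134)*(-6320952/202662082817) = -3971491/134*(-6320952/202662082817) = 12551801989716/13578359548739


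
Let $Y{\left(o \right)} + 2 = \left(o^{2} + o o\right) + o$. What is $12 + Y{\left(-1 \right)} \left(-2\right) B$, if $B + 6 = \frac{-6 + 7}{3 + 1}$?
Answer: $\frac{1}{2} \approx 0.5$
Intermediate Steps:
$Y{\left(o \right)} = -2 + o + 2 o^{2}$ ($Y{\left(o \right)} = -2 + \left(\left(o^{2} + o o\right) + o\right) = -2 + \left(\left(o^{2} + o^{2}\right) + o\right) = -2 + \left(2 o^{2} + o\right) = -2 + \left(o + 2 o^{2}\right) = -2 + o + 2 o^{2}$)
$B = - \frac{23}{4}$ ($B = -6 + \frac{-6 + 7}{3 + 1} = -6 + 1 \cdot \frac{1}{4} = -6 + \frac{1}{4} = - \frac{23}{4} \approx -5.75$)
$12 + Y{\left(-1 \right)} \left(-2\right) B = 12 + \left(-2 - 1 + 2 \left(-1\right)^{2}\right) \left(-2\right) \left(- \frac{23}{4}\right) = 12 + \left(-2 - 1 + 2 \cdot 1\right) \left(-2\right) \left(- \frac{23}{4}\right) = 12 + \left(-2 - 1 + 2\right) \left(-2\right) \left(- \frac{23}{4}\right) = 12 + \left(-1\right) \left(-2\right) \left(- \frac{23}{4}\right) = 12 + 2 \left(- \frac{23}{4}\right) = 12 - \frac{23}{2} = \frac{1}{2}$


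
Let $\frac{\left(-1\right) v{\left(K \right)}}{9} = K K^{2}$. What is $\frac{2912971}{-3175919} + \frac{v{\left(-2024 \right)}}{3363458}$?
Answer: $\frac{118493765656050293}{5341035083951} \approx 22186.0$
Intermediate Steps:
$v{\left(K \right)} = - 9 K^{3}$ ($v{\left(K \right)} = - 9 K K^{2} = - 9 K^{3}$)
$\frac{2912971}{-3175919} + \frac{v{\left(-2024 \right)}}{3363458} = \frac{2912971}{-3175919} + \frac{\left(-9\right) \left(-2024\right)^{3}}{3363458} = 2912971 \left(- \frac{1}{3175919}\right) + \left(-9\right) \left(-8291469824\right) \frac{1}{3363458} = - \frac{2912971}{3175919} + 74623228416 \cdot \frac{1}{3363458} = - \frac{2912971}{3175919} + \frac{37311614208}{1681729} = \frac{118493765656050293}{5341035083951}$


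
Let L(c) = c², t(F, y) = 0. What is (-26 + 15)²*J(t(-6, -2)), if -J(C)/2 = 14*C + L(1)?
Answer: -242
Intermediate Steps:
J(C) = -2 - 28*C (J(C) = -2*(14*C + 1²) = -2*(14*C + 1) = -2*(1 + 14*C) = -2 - 28*C)
(-26 + 15)²*J(t(-6, -2)) = (-26 + 15)²*(-2 - 28*0) = (-11)²*(-2 + 0) = 121*(-2) = -242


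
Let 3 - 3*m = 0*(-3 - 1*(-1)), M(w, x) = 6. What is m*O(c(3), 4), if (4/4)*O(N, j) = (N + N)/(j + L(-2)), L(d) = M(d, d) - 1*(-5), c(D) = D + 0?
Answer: ⅖ ≈ 0.40000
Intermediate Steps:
c(D) = D
m = 1 (m = 1 - 0*(-3 - 1*(-1)) = 1 - 0*(-3 + 1) = 1 - 0*(-2) = 1 - ⅓*0 = 1 + 0 = 1)
L(d) = 11 (L(d) = 6 - 1*(-5) = 6 + 5 = 11)
O(N, j) = 2*N/(11 + j) (O(N, j) = (N + N)/(j + 11) = (2*N)/(11 + j) = 2*N/(11 + j))
m*O(c(3), 4) = 1*(2*3/(11 + 4)) = 1*(2*3/15) = 1*(2*3*(1/15)) = 1*(⅖) = ⅖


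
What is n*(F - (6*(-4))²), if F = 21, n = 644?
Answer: -357420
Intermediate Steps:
n*(F - (6*(-4))²) = 644*(21 - (6*(-4))²) = 644*(21 - 1*(-24)²) = 644*(21 - 1*576) = 644*(21 - 576) = 644*(-555) = -357420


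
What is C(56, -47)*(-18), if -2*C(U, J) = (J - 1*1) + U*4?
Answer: 1584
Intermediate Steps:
C(U, J) = ½ - 2*U - J/2 (C(U, J) = -((J - 1*1) + U*4)/2 = -((J - 1) + 4*U)/2 = -((-1 + J) + 4*U)/2 = -(-1 + J + 4*U)/2 = ½ - 2*U - J/2)
C(56, -47)*(-18) = (½ - 2*56 - ½*(-47))*(-18) = (½ - 112 + 47/2)*(-18) = -88*(-18) = 1584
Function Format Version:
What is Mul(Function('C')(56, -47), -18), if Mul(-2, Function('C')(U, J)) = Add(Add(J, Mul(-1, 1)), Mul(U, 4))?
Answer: 1584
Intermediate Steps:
Function('C')(U, J) = Add(Rational(1, 2), Mul(-2, U), Mul(Rational(-1, 2), J)) (Function('C')(U, J) = Mul(Rational(-1, 2), Add(Add(J, Mul(-1, 1)), Mul(U, 4))) = Mul(Rational(-1, 2), Add(Add(J, -1), Mul(4, U))) = Mul(Rational(-1, 2), Add(Add(-1, J), Mul(4, U))) = Mul(Rational(-1, 2), Add(-1, J, Mul(4, U))) = Add(Rational(1, 2), Mul(-2, U), Mul(Rational(-1, 2), J)))
Mul(Function('C')(56, -47), -18) = Mul(Add(Rational(1, 2), Mul(-2, 56), Mul(Rational(-1, 2), -47)), -18) = Mul(Add(Rational(1, 2), -112, Rational(47, 2)), -18) = Mul(-88, -18) = 1584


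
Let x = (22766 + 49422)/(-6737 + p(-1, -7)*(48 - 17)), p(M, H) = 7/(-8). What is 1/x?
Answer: -54113/577504 ≈ -0.093701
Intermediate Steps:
p(M, H) = -7/8 (p(M, H) = 7*(-⅛) = -7/8)
x = -577504/54113 (x = (22766 + 49422)/(-6737 - 7*(48 - 17)/8) = 72188/(-6737 - 7/8*31) = 72188/(-6737 - 217/8) = 72188/(-54113/8) = 72188*(-8/54113) = -577504/54113 ≈ -10.672)
1/x = 1/(-577504/54113) = -54113/577504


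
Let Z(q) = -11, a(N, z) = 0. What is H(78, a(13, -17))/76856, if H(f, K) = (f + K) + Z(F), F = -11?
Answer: 67/76856 ≈ 0.00087176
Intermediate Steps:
H(f, K) = -11 + K + f (H(f, K) = (f + K) - 11 = (K + f) - 11 = -11 + K + f)
H(78, a(13, -17))/76856 = (-11 + 0 + 78)/76856 = 67*(1/76856) = 67/76856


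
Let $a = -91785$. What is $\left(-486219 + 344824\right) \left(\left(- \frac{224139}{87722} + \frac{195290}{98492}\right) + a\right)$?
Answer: $\frac{14016125147703323495}{1079989403} \approx 1.2978 \cdot 10^{10}$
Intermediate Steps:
$\left(-486219 + 344824\right) \left(\left(- \frac{224139}{87722} + \frac{195290}{98492}\right) + a\right) = \left(-486219 + 344824\right) \left(\left(- \frac{224139}{87722} + \frac{195290}{98492}\right) - 91785\right) = - 141395 \left(\left(\left(-224139\right) \frac{1}{87722} + 195290 \cdot \frac{1}{98492}\right) - 91785\right) = - 141395 \left(\left(- \frac{224139}{87722} + \frac{97645}{49246}\right) - 91785\right) = - 141395 \left(- \frac{618083626}{1079989403} - 91785\right) = \left(-141395\right) \left(- \frac{99127445437981}{1079989403}\right) = \frac{14016125147703323495}{1079989403}$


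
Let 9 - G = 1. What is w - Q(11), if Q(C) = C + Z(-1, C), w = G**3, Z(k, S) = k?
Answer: 502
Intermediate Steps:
G = 8 (G = 9 - 1*1 = 9 - 1 = 8)
w = 512 (w = 8**3 = 512)
Q(C) = -1 + C (Q(C) = C - 1 = -1 + C)
w - Q(11) = 512 - (-1 + 11) = 512 - 1*10 = 512 - 10 = 502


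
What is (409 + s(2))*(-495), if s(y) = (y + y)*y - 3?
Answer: -204930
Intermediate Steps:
s(y) = -3 + 2*y² (s(y) = (2*y)*y - 3 = 2*y² - 3 = -3 + 2*y²)
(409 + s(2))*(-495) = (409 + (-3 + 2*2²))*(-495) = (409 + (-3 + 2*4))*(-495) = (409 + (-3 + 8))*(-495) = (409 + 5)*(-495) = 414*(-495) = -204930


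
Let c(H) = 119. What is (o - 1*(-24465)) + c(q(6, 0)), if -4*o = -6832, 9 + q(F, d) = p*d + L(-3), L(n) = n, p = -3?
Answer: 26292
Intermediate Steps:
q(F, d) = -12 - 3*d (q(F, d) = -9 + (-3*d - 3) = -9 + (-3 - 3*d) = -12 - 3*d)
o = 1708 (o = -1/4*(-6832) = 1708)
(o - 1*(-24465)) + c(q(6, 0)) = (1708 - 1*(-24465)) + 119 = (1708 + 24465) + 119 = 26173 + 119 = 26292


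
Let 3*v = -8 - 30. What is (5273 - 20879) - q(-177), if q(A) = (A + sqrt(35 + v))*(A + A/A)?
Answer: -46758 + 176*sqrt(201)/3 ≈ -45926.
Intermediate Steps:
v = -38/3 (v = (-8 - 30)/3 = (1/3)*(-38) = -38/3 ≈ -12.667)
q(A) = (1 + A)*(A + sqrt(201)/3) (q(A) = (A + sqrt(35 - 38/3))*(A + A/A) = (A + sqrt(67/3))*(A + 1) = (A + sqrt(201)/3)*(1 + A) = (1 + A)*(A + sqrt(201)/3))
(5273 - 20879) - q(-177) = (5273 - 20879) - (-177 + (-177)**2 + sqrt(201)/3 + (1/3)*(-177)*sqrt(201)) = -15606 - (-177 + 31329 + sqrt(201)/3 - 59*sqrt(201)) = -15606 - (31152 - 176*sqrt(201)/3) = -15606 + (-31152 + 176*sqrt(201)/3) = -46758 + 176*sqrt(201)/3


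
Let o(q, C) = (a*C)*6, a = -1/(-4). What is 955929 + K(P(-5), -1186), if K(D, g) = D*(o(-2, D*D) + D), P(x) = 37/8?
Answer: 979045159/1024 ≈ 9.5610e+5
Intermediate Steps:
a = 1/4 (a = -1*(-1/4) = 1/4 ≈ 0.25000)
P(x) = 37/8 (P(x) = 37*(1/8) = 37/8)
o(q, C) = 3*C/2 (o(q, C) = (C/4)*6 = 3*C/2)
K(D, g) = D*(D + 3*D**2/2) (K(D, g) = D*(3*(D*D)/2 + D) = D*(3*D**2/2 + D) = D*(D + 3*D**2/2))
955929 + K(P(-5), -1186) = 955929 + (37/8)**2*(2 + 3*(37/8))/2 = 955929 + (1/2)*(1369/64)*(2 + 111/8) = 955929 + (1/2)*(1369/64)*(127/8) = 955929 + 173863/1024 = 979045159/1024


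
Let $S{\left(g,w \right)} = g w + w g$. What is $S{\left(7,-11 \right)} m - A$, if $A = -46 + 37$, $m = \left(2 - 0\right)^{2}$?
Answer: $-607$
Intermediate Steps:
$S{\left(g,w \right)} = 2 g w$ ($S{\left(g,w \right)} = g w + g w = 2 g w$)
$m = 4$ ($m = \left(2 + \left(-3 + 3\right)\right)^{2} = \left(2 + 0\right)^{2} = 2^{2} = 4$)
$A = -9$
$S{\left(7,-11 \right)} m - A = 2 \cdot 7 \left(-11\right) 4 - -9 = \left(-154\right) 4 + 9 = -616 + 9 = -607$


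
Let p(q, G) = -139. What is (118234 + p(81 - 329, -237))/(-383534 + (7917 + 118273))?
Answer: -118095/257344 ≈ -0.45890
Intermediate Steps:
(118234 + p(81 - 329, -237))/(-383534 + (7917 + 118273)) = (118234 - 139)/(-383534 + (7917 + 118273)) = 118095/(-383534 + 126190) = 118095/(-257344) = 118095*(-1/257344) = -118095/257344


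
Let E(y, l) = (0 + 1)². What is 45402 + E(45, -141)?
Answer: 45403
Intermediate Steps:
E(y, l) = 1 (E(y, l) = 1² = 1)
45402 + E(45, -141) = 45402 + 1 = 45403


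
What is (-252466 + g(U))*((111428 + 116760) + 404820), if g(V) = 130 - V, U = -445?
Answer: -159449018128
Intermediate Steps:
(-252466 + g(U))*((111428 + 116760) + 404820) = (-252466 + (130 - 1*(-445)))*((111428 + 116760) + 404820) = (-252466 + (130 + 445))*(228188 + 404820) = (-252466 + 575)*633008 = -251891*633008 = -159449018128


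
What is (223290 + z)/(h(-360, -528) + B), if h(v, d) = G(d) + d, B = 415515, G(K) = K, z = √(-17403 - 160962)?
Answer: 24810/46051 + I*√178365/414459 ≈ 0.53875 + 0.001019*I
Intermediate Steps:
z = I*√178365 (z = √(-178365) = I*√178365 ≈ 422.33*I)
h(v, d) = 2*d (h(v, d) = d + d = 2*d)
(223290 + z)/(h(-360, -528) + B) = (223290 + I*√178365)/(2*(-528) + 415515) = (223290 + I*√178365)/(-1056 + 415515) = (223290 + I*√178365)/414459 = (223290 + I*√178365)*(1/414459) = 24810/46051 + I*√178365/414459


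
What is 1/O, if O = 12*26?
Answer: 1/312 ≈ 0.0032051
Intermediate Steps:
O = 312
1/O = 1/312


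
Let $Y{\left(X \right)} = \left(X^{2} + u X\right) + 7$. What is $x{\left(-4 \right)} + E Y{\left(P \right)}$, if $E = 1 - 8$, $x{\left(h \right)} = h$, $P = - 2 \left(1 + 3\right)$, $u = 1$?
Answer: $-445$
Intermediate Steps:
$P = -8$ ($P = \left(-2\right) 4 = -8$)
$Y{\left(X \right)} = 7 + X + X^{2}$ ($Y{\left(X \right)} = \left(X^{2} + 1 X\right) + 7 = \left(X^{2} + X\right) + 7 = \left(X + X^{2}\right) + 7 = 7 + X + X^{2}$)
$E = -7$ ($E = 1 - 8 = -7$)
$x{\left(-4 \right)} + E Y{\left(P \right)} = -4 - 7 \left(7 - 8 + \left(-8\right)^{2}\right) = -4 - 7 \left(7 - 8 + 64\right) = -4 - 441 = -445$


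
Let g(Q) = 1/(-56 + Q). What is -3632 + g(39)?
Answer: -61745/17 ≈ -3632.1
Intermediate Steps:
-3632 + g(39) = -3632 + 1/(-56 + 39) = -3632 + 1/(-17) = -3632 - 1/17 = -61745/17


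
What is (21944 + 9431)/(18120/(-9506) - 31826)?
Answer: -149125375/151278038 ≈ -0.98577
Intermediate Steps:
(21944 + 9431)/(18120/(-9506) - 31826) = 31375/(18120*(-1/9506) - 31826) = 31375/(-9060/4753 - 31826) = 31375/(-151278038/4753) = 31375*(-4753/151278038) = -149125375/151278038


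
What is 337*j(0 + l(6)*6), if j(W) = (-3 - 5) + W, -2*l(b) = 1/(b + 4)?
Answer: -27971/10 ≈ -2797.1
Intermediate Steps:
l(b) = -1/(2*(4 + b)) (l(b) = -1/(2*(b + 4)) = -1/(2*(4 + b)))
j(W) = -8 + W
337*j(0 + l(6)*6) = 337*(-8 + (0 - 1/(8 + 2*6)*6)) = 337*(-8 + (0 - 1/(8 + 12)*6)) = 337*(-8 + (0 - 1/20*6)) = 337*(-8 + (0 - 3/10)) = 337*(-8 - 3/10) = 337*(-83/10) = -27971/10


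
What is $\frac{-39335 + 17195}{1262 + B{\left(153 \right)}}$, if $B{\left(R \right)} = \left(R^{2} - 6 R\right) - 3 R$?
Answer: $- \frac{11070}{11647} \approx -0.95046$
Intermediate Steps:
$B{\left(R \right)} = R^{2} - 9 R$
$\frac{-39335 + 17195}{1262 + B{\left(153 \right)}} = \frac{-39335 + 17195}{1262 + 153 \left(-9 + 153\right)} = - \frac{22140}{1262 + 153 \cdot 144} = - \frac{22140}{1262 + 22032} = - \frac{22140}{23294} = \left(-22140\right) \frac{1}{23294} = - \frac{11070}{11647}$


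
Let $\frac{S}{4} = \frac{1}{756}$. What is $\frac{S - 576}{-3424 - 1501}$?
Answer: $\frac{108863}{930825} \approx 0.11695$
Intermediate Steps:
$S = \frac{1}{189}$ ($S = \frac{4}{756} = 4 \cdot \frac{1}{756} = \frac{1}{189} \approx 0.005291$)
$\frac{S - 576}{-3424 - 1501} = \frac{\frac{1}{189} - 576}{-3424 - 1501} = - \frac{108863}{189 \left(-4925\right)} = \left(- \frac{108863}{189}\right) \left(- \frac{1}{4925}\right) = \frac{108863}{930825}$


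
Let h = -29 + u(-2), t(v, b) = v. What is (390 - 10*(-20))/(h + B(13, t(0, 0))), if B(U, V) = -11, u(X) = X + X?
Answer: -295/22 ≈ -13.409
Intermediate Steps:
u(X) = 2*X
h = -33 (h = -29 + 2*(-2) = -29 - 4 = -33)
(390 - 10*(-20))/(h + B(13, t(0, 0))) = (390 - 10*(-20))/(-33 - 11) = (390 + 200)/(-44) = 590*(-1/44) = -295/22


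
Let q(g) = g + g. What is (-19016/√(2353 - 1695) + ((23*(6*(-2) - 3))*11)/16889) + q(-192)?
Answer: -6489171/16889 - 9508*√658/329 ≈ -1125.5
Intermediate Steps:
q(g) = 2*g
(-19016/√(2353 - 1695) + ((23*(6*(-2) - 3))*11)/16889) + q(-192) = (-19016/√(2353 - 1695) + ((23*(6*(-2) - 3))*11)/16889) + 2*(-192) = (-19016*√658/658 + ((23*(-12 - 3))*11)*(1/16889)) - 384 = (-9508*√658/329 + ((23*(-15))*11)*(1/16889)) - 384 = (-9508*√658/329 - 345*11*(1/16889)) - 384 = (-9508*√658/329 - 3795*1/16889) - 384 = (-9508*√658/329 - 3795/16889) - 384 = (-3795/16889 - 9508*√658/329) - 384 = -6489171/16889 - 9508*√658/329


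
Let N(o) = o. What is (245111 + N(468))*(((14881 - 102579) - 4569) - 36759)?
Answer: -31686076054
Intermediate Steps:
(245111 + N(468))*(((14881 - 102579) - 4569) - 36759) = (245111 + 468)*(((14881 - 102579) - 4569) - 36759) = 245579*((-87698 - 4569) - 36759) = 245579*(-92267 - 36759) = 245579*(-129026) = -31686076054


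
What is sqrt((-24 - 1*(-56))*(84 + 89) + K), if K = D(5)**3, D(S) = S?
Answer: 3*sqrt(629) ≈ 75.240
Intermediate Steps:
K = 125 (K = 5**3 = 125)
sqrt((-24 - 1*(-56))*(84 + 89) + K) = sqrt((-24 - 1*(-56))*(84 + 89) + 125) = sqrt((-24 + 56)*173 + 125) = sqrt(32*173 + 125) = sqrt(5536 + 125) = sqrt(5661) = 3*sqrt(629)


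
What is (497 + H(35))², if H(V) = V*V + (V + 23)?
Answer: 3168400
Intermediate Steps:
H(V) = 23 + V + V² (H(V) = V² + (23 + V) = 23 + V + V²)
(497 + H(35))² = (497 + (23 + 35 + 35²))² = (497 + (23 + 35 + 1225))² = (497 + 1283)² = 1780² = 3168400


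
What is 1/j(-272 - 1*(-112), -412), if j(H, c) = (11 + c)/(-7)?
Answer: 7/401 ≈ 0.017456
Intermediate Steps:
j(H, c) = -11/7 - c/7 (j(H, c) = -(11 + c)/7 = -11/7 - c/7)
1/j(-272 - 1*(-112), -412) = 1/(-11/7 - ⅐*(-412)) = 1/(-11/7 + 412/7) = 1/(401/7) = 7/401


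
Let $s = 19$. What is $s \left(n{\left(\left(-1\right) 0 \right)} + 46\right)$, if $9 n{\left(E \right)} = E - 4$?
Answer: $\frac{7790}{9} \approx 865.56$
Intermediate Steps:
$n{\left(E \right)} = - \frac{4}{9} + \frac{E}{9}$ ($n{\left(E \right)} = \frac{E - 4}{9} = \frac{-4 + E}{9} = - \frac{4}{9} + \frac{E}{9}$)
$s \left(n{\left(\left(-1\right) 0 \right)} + 46\right) = 19 \left(\left(- \frac{4}{9} + \frac{\left(-1\right) 0}{9}\right) + 46\right) = 19 \left(\left(- \frac{4}{9} + \frac{1}{9} \cdot 0\right) + 46\right) = 19 \left(\left(- \frac{4}{9} + 0\right) + 46\right) = 19 \left(- \frac{4}{9} + 46\right) = 19 \cdot \frac{410}{9} = \frac{7790}{9}$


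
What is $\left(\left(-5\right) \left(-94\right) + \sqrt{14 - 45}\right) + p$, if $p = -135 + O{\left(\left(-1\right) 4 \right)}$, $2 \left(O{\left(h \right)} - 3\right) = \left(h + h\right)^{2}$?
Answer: $370 + i \sqrt{31} \approx 370.0 + 5.5678 i$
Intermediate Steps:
$O{\left(h \right)} = 3 + 2 h^{2}$ ($O{\left(h \right)} = 3 + \frac{\left(h + h\right)^{2}}{2} = 3 + \frac{\left(2 h\right)^{2}}{2} = 3 + \frac{4 h^{2}}{2} = 3 + 2 h^{2}$)
$p = -100$ ($p = -135 + \left(3 + 2 \left(\left(-1\right) 4\right)^{2}\right) = -135 + \left(3 + 2 \left(-4\right)^{2}\right) = -135 + \left(3 + 2 \cdot 16\right) = -135 + \left(3 + 32\right) = -135 + 35 = -100$)
$\left(\left(-5\right) \left(-94\right) + \sqrt{14 - 45}\right) + p = \left(\left(-5\right) \left(-94\right) + \sqrt{14 - 45}\right) - 100 = \left(470 + \sqrt{-31}\right) - 100 = \left(470 + i \sqrt{31}\right) - 100 = 370 + i \sqrt{31}$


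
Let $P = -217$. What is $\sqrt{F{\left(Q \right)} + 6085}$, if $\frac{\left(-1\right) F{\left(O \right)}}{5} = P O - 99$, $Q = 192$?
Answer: $10 \sqrt{2149} \approx 463.57$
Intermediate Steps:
$F{\left(O \right)} = 495 + 1085 O$ ($F{\left(O \right)} = - 5 \left(- 217 O - 99\right) = - 5 \left(-99 - 217 O\right) = 495 + 1085 O$)
$\sqrt{F{\left(Q \right)} + 6085} = \sqrt{\left(495 + 1085 \cdot 192\right) + 6085} = \sqrt{\left(495 + 208320\right) + 6085} = \sqrt{208815 + 6085} = \sqrt{214900} = 10 \sqrt{2149}$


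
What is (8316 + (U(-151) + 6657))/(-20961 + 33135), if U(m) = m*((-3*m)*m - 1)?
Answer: 10343977/12174 ≈ 849.68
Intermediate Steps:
U(m) = m*(-1 - 3*m²) (U(m) = m*(-3*m² - 1) = m*(-1 - 3*m²))
(8316 + (U(-151) + 6657))/(-20961 + 33135) = (8316 + ((-1*(-151) - 3*(-151)³) + 6657))/(-20961 + 33135) = (8316 + ((151 - 3*(-3442951)) + 6657))/12174 = (8316 + ((151 + 10328853) + 6657))*(1/12174) = (8316 + (10329004 + 6657))*(1/12174) = (8316 + 10335661)*(1/12174) = 10343977*(1/12174) = 10343977/12174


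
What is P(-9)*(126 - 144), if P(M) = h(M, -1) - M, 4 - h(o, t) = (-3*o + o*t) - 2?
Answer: 378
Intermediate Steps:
h(o, t) = 6 + 3*o - o*t (h(o, t) = 4 - ((-3*o + o*t) - 2) = 4 - (-2 - 3*o + o*t) = 4 + (2 + 3*o - o*t) = 6 + 3*o - o*t)
P(M) = 6 + 3*M (P(M) = (6 + 3*M - 1*M*(-1)) - M = (6 + 3*M + M) - M = (6 + 4*M) - M = 6 + 3*M)
P(-9)*(126 - 144) = (6 + 3*(-9))*(126 - 144) = (6 - 27)*(-18) = -21*(-18) = 378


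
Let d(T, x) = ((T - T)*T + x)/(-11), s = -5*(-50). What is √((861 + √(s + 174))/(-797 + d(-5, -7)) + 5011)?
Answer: √(96112286910 - 48180*√106)/4380 ≈ 70.781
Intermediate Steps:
s = 250
d(T, x) = -x/11 (d(T, x) = (0*T + x)*(-1/11) = (0 + x)*(-1/11) = x*(-1/11) = -x/11)
√((861 + √(s + 174))/(-797 + d(-5, -7)) + 5011) = √((861 + √(250 + 174))/(-797 - 1/11*(-7)) + 5011) = √((861 + √424)/(-797 + 7/11) + 5011) = √((861 + 2*√106)/(-8760/11) + 5011) = √((861 + 2*√106)*(-11/8760) + 5011) = √((-3157/2920 - 11*√106/4380) + 5011) = √(14628963/2920 - 11*√106/4380)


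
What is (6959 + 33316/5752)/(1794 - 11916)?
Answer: -3338457/4851812 ≈ -0.68808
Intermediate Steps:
(6959 + 33316/5752)/(1794 - 11916) = (6959 + 33316*(1/5752))/(-10122) = (6959 + 8329/1438)*(-1/10122) = (10015371/1438)*(-1/10122) = -3338457/4851812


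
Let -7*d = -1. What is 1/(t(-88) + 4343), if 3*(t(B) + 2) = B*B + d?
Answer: 21/145370 ≈ 0.00014446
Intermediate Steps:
d = 1/7 (d = -1/7*(-1) = 1/7 ≈ 0.14286)
t(B) = -41/21 + B**2/3 (t(B) = -2 + (B*B + 1/7)/3 = -2 + (B**2 + 1/7)/3 = -2 + (1/7 + B**2)/3 = -2 + (1/21 + B**2/3) = -41/21 + B**2/3)
1/(t(-88) + 4343) = 1/((-41/21 + (1/3)*(-88)**2) + 4343) = 1/((-41/21 + (1/3)*7744) + 4343) = 1/((-41/21 + 7744/3) + 4343) = 1/(54167/21 + 4343) = 1/(145370/21) = 21/145370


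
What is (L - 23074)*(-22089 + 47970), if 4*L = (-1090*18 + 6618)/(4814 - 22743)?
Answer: -21413447428071/35858 ≈ -5.9717e+8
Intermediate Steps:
L = 6501/35858 (L = ((-1090*18 + 6618)/(4814 - 22743))/4 = ((-19620 + 6618)/(-17929))/4 = (-13002*(-1/17929))/4 = (¼)*(13002/17929) = 6501/35858 ≈ 0.18130)
(L - 23074)*(-22089 + 47970) = (6501/35858 - 23074)*(-22089 + 47970) = -827380991/35858*25881 = -21413447428071/35858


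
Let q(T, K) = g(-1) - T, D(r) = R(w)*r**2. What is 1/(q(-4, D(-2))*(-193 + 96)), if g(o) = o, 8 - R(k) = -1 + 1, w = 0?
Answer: -1/291 ≈ -0.0034364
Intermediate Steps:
R(k) = 8 (R(k) = 8 - (-1 + 1) = 8 - 1*0 = 8 + 0 = 8)
D(r) = 8*r**2
q(T, K) = -1 - T
1/(q(-4, D(-2))*(-193 + 96)) = 1/((-1 - 1*(-4))*(-193 + 96)) = 1/((-1 + 4)*(-97)) = 1/(3*(-97)) = 1/(-291) = -1/291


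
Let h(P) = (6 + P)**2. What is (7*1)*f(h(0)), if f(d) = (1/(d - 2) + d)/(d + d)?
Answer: 8575/2448 ≈ 3.5029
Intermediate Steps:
f(d) = (d + 1/(-2 + d))/(2*d) (f(d) = (1/(-2 + d) + d)/((2*d)) = (d + 1/(-2 + d))*(1/(2*d)) = (d + 1/(-2 + d))/(2*d))
(7*1)*f(h(0)) = (7*1)*((1 + ((6 + 0)**2)**2 - 2*(6 + 0)**2)/(2*((6 + 0)**2)*(-2 + (6 + 0)**2))) = 7*((1 + (6**2)**2 - 2*6**2)/(2*(6**2)*(-2 + 6**2))) = 7*((1/2)*(1 + 36**2 - 2*36)/(36*(-2 + 36))) = 7*((1/2)*(1/36)*(1 + 1296 - 72)/34) = 7*((1/2)*(1/36)*(1/34)*1225) = 7*(1225/2448) = 8575/2448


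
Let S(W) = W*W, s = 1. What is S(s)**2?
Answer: 1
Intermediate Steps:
S(W) = W**2
S(s)**2 = (1**2)**2 = 1**2 = 1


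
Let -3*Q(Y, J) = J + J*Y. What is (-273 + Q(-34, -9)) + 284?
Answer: -88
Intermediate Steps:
Q(Y, J) = -J/3 - J*Y/3 (Q(Y, J) = -(J + J*Y)/3 = -J/3 - J*Y/3)
(-273 + Q(-34, -9)) + 284 = (-273 - ⅓*(-9)*(1 - 34)) + 284 = (-273 - ⅓*(-9)*(-33)) + 284 = (-273 - 99) + 284 = -372 + 284 = -88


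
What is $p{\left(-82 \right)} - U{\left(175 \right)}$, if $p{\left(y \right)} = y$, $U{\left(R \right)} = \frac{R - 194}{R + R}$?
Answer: $- \frac{28681}{350} \approx -81.946$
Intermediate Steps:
$U{\left(R \right)} = \frac{-194 + R}{2 R}$
$p{\left(-82 \right)} - U{\left(175 \right)} = -82 - \frac{-194 + 175}{2 \cdot 175} = -82 - \frac{1}{2} \cdot \frac{1}{175} \left(-19\right) = -82 - - \frac{19}{350} = -82 + \frac{19}{350} = - \frac{28681}{350}$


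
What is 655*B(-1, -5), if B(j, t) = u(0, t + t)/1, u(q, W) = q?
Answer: 0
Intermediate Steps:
B(j, t) = 0 (B(j, t) = 0/1 = 0*1 = 0)
655*B(-1, -5) = 655*0 = 0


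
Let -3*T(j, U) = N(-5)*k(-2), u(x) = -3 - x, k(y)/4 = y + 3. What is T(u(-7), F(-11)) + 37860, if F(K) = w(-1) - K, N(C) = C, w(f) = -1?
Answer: 113600/3 ≈ 37867.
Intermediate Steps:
k(y) = 12 + 4*y (k(y) = 4*(y + 3) = 4*(3 + y) = 12 + 4*y)
F(K) = -1 - K
T(j, U) = 20/3 (T(j, U) = -(-5)*(12 + 4*(-2))/3 = -(-5)*(12 - 8)/3 = -(-5)*4/3 = -⅓*(-20) = 20/3)
T(u(-7), F(-11)) + 37860 = 20/3 + 37860 = 113600/3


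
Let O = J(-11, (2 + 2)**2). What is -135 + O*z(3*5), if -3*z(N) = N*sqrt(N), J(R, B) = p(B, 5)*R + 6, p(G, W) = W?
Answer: -135 + 245*sqrt(15) ≈ 813.88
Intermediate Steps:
J(R, B) = 6 + 5*R (J(R, B) = 5*R + 6 = 6 + 5*R)
z(N) = -N**(3/2)/3 (z(N) = -N*sqrt(N)/3 = -N**(3/2)/3)
O = -49 (O = 6 + 5*(-11) = 6 - 55 = -49)
-135 + O*z(3*5) = -135 - (-49)*(3*5)**(3/2)/3 = -135 - (-49)*15**(3/2)/3 = -135 - (-49)*15*sqrt(15)/3 = -135 - (-245)*sqrt(15) = -135 + 245*sqrt(15)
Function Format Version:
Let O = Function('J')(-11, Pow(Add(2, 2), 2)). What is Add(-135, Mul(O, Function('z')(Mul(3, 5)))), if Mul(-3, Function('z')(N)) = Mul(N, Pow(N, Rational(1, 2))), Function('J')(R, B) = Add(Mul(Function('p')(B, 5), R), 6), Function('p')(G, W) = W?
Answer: Add(-135, Mul(245, Pow(15, Rational(1, 2)))) ≈ 813.88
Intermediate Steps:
Function('J')(R, B) = Add(6, Mul(5, R)) (Function('J')(R, B) = Add(Mul(5, R), 6) = Add(6, Mul(5, R)))
Function('z')(N) = Mul(Rational(-1, 3), Pow(N, Rational(3, 2))) (Function('z')(N) = Mul(Rational(-1, 3), Mul(N, Pow(N, Rational(1, 2)))) = Mul(Rational(-1, 3), Pow(N, Rational(3, 2))))
O = -49 (O = Add(6, Mul(5, -11)) = Add(6, -55) = -49)
Add(-135, Mul(O, Function('z')(Mul(3, 5)))) = Add(-135, Mul(-49, Mul(Rational(-1, 3), Pow(Mul(3, 5), Rational(3, 2))))) = Add(-135, Mul(-49, Mul(Rational(-1, 3), Pow(15, Rational(3, 2))))) = Add(-135, Mul(-49, Mul(Rational(-1, 3), Mul(15, Pow(15, Rational(1, 2)))))) = Add(-135, Mul(-49, Mul(-5, Pow(15, Rational(1, 2))))) = Add(-135, Mul(245, Pow(15, Rational(1, 2))))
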